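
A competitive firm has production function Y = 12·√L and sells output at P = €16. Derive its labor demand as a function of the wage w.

MP_L = (1/2)·12·L^(-1/2) = 6·L^(-1/2).
Setting P·MP_L = w: 96·L^(-1/2) = w.
Solving for L: L^(-1/2) = w/96, so L = (96/w)^(2).

L(w) = 9216/w²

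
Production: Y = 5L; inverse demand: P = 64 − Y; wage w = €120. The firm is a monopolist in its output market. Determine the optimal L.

L* = 4

Marginal revenue from the inverse demand is MR = 64 − 2Y.
The marginal product is MP_L = 5.
A monopolist hires until marginal revenue product equals the wage: MR·MP_L = w.
(64 − 10L)·5 = 120, so L = 4.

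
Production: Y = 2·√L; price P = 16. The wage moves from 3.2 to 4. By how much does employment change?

ΔL = -9

From P·MP_L = w with MP_L = L^(-1/2), the labor demand is L(w) = (16/w)^(2).
At w = 3.2: L = 25. At w = 4: L = 16.
ΔL = 16 − 25 = -9.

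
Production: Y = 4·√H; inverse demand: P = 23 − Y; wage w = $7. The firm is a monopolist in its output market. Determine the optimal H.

H* = 4

Marginal revenue from the inverse demand is MR = 23 − 2Y.
The marginal product is MP_H = 2·H^(-1/2).
A monopolist hires until marginal revenue product equals the wage: MR·MP_H = w.
At H, Y = 4·√H. Substituting and solving: (23 − 8·√H)·2·H^(-1/2) = 7 gives H = 4.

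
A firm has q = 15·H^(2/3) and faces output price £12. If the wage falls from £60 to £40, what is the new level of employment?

From P·MP_H = w with MP_H = 10·H^(-1/3), the labor demand is H(w) = (120/w)^(3).
At w = 60: H = 8. At w = 40: H = 27.

H* = 27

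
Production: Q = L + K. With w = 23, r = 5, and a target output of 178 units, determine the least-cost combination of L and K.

The inputs are perfect substitutes, so the firm uses whichever has the lower cost per unit of output.
Cost per unit of output via L is 23; via K it is 5. K is cheaper.
Producing Q = 178 with K alone: L = 0, K = 178.

L* = 0, K* = 178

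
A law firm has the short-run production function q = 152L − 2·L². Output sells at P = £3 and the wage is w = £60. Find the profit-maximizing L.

L* = 33

The marginal product of L is MP_L = 152 − 4L.
A price-taking firm hires until the value of the marginal product equals the wage: P·MP_L = w, so 3·(152 − 4L) = 60.
Then 152 − 4L = 20, giving L = 33.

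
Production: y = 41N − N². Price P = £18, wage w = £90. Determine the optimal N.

The marginal product of N is MP_N = 41 − 2N.
A price-taking firm hires until the value of the marginal product equals the wage: P·MP_N = w, so 18·(41 − 2N) = 90.
Then 41 − 2N = 5, giving N = 18.

N* = 18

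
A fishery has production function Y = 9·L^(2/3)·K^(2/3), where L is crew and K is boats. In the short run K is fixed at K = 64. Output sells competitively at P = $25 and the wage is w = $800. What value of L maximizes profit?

L* = 27

With K = 64, MP_L = (2/3)·9·L^(-1/3)·64^(2/3) = 96·L^(-1/3).
Profit maximization for a price taker requires P·MP_L = w: 25·96·L^(-1/3) = 800.
So L^(-1/3) = 1/3, which gives L = 27.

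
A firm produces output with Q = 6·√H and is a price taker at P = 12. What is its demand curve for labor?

MP_H = (1/2)·6·H^(-1/2) = 3·H^(-1/2).
Setting P·MP_H = w: 36·H^(-1/2) = w.
Solving for H: H^(-1/2) = w/36, so H = (36/w)^(2).

H(w) = 1296/w²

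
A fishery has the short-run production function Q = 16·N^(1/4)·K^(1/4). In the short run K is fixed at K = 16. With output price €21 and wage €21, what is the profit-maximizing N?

With K = 16, MP_N = (1/4)·16·N^(-3/4)·16^(1/4) = 8·N^(-3/4).
Profit maximization for a price taker requires P·MP_N = w: 21·8·N^(-3/4) = 21.
So N^(-3/4) = 0.125, which gives N = 16.

N* = 16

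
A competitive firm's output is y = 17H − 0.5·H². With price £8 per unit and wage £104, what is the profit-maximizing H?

H* = 4

The marginal product of H is MP_H = 17 − H.
A price-taking firm hires until the value of the marginal product equals the wage: P·MP_H = w, so 8·(17 − H) = 104.
Then 17 − H = 13, giving H = 4.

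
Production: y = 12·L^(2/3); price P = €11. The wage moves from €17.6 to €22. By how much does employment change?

ΔL = -61

From P·MP_L = w with MP_L = 8·L^(-1/3), the labor demand is L(w) = (88/w)^(3).
At w = 17.6: L = 125. At w = 22: L = 64.
ΔL = 64 − 125 = -61.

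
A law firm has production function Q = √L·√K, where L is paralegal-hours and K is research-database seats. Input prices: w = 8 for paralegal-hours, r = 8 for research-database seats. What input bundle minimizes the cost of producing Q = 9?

L* = 9, K* = 9

Cost minimization requires the marginal rate of technical substitution to equal the input-price ratio: MP_L/MP_K = w/r.
Here MP_L/MP_K = (1/2)·(K/L)/(1/2) = (K/L). Setting this equal to 8/8 = 1 gives K = L.
Substituting into Q = 9: L^(1/2)·(L)^(1/2) = 9.
Solving, L = 9 and K = 9.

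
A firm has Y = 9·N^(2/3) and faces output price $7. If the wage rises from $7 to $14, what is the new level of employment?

N* = 27

From P·MP_N = w with MP_N = 6·N^(-1/3), the labor demand is N(w) = (42/w)^(3).
At w = 7: N = 216. At w = 14: N = 27.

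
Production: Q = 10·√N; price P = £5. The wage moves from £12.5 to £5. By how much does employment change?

From P·MP_N = w with MP_N = 5·N^(-1/2), the labor demand is N(w) = (25/w)^(2).
At w = 12.5: N = 4. At w = 5: N = 25.
ΔN = 25 − 4 = 21.

ΔN = 21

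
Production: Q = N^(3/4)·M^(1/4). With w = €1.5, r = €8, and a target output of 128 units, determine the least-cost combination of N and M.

Cost minimization requires the marginal rate of technical substitution to equal the input-price ratio: MP_N/MP_M = w/r.
Here MP_N/MP_M = (3/4)·(M/N)/(1/4) = 3·(M/N). Setting this equal to 1.5/8 = 0.1875 gives M = 0.0625N.
Substituting into Q = 128: N^(3/4)·(0.0625N)^(1/4) = 128.
Solving, N = 256 and M = 16.

N* = 256, M* = 16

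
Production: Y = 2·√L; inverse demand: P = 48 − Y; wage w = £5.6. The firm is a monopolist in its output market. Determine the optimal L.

L* = 25

Marginal revenue from the inverse demand is MR = 48 − 2Y.
The marginal product is MP_L = L^(-1/2).
A monopolist hires until marginal revenue product equals the wage: MR·MP_L = w.
At L, Y = 2·√L. Substituting and solving: (48 − 4·√L)·L^(-1/2) = 5.6 gives L = 25.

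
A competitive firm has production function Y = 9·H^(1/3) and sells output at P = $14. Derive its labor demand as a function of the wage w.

MP_H = (1/3)·9·H^(-2/3) = 3·H^(-2/3).
Setting P·MP_H = w: 42·H^(-2/3) = w.
Solving for H: H^(-2/3) = w/42, so H = (42/w)^(3/2).

H(w) = (42/w)^(3/2)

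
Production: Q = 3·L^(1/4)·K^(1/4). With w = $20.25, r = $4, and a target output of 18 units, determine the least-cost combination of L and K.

Cost minimization requires the marginal rate of technical substitution to equal the input-price ratio: MP_L/MP_K = w/r.
Here MP_L/MP_K = (1/4)·(K/L)/(1/4) = (K/L). Setting this equal to 20.25/4 = 5.0625 gives K = 5.0625L.
Substituting into Q = 18: 3·L^(1/4)·(5.0625L)^(1/4) = 18.
Solving, L = 16 and K = 81.

L* = 16, K* = 81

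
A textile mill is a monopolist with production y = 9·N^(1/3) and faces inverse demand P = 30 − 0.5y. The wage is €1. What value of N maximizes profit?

Marginal revenue from the inverse demand is MR = 30 − y.
The marginal product is MP_N = 3·N^(-2/3).
A monopolist hires until marginal revenue product equals the wage: MR·MP_N = w.
At N, y = 9·N^(1/3). Substituting and solving: (30 − 9·N^(1/3))·3·N^(-2/3) = 1 gives N = 27.

N* = 27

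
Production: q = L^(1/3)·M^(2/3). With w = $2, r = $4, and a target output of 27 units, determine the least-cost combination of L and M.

Cost minimization requires the marginal rate of technical substitution to equal the input-price ratio: MP_L/MP_M = w/r.
Here MP_L/MP_M = (1/3)·(M/L)/(2/3) = 0.5·(M/L). Setting this equal to 2/4 = 0.5 gives M = L.
Substituting into q = 27: L^(1/3)·(L)^(2/3) = 27.
Solving, L = 27 and M = 27.

L* = 27, M* = 27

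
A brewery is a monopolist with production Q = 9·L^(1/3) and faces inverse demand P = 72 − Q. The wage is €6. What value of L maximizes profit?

L* = 27

Marginal revenue from the inverse demand is MR = 72 − 2Q.
The marginal product is MP_L = 3·L^(-2/3).
A monopolist hires until marginal revenue product equals the wage: MR·MP_L = w.
At L, Q = 9·L^(1/3). Substituting and solving: (72 − 18·L^(1/3))·3·L^(-2/3) = 6 gives L = 27.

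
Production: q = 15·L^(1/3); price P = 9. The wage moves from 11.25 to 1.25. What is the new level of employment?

From P·MP_L = w with MP_L = 5·L^(-2/3), the labor demand is L(w) = (45/w)^(3/2).
At w = 11.25: L = 8. At w = 1.25: L = 216.

L* = 216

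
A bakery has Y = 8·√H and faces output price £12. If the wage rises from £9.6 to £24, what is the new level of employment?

From P·MP_H = w with MP_H = 4·H^(-1/2), the labor demand is H(w) = (48/w)^(2).
At w = 9.6: H = 25. At w = 24: H = 4.

H* = 4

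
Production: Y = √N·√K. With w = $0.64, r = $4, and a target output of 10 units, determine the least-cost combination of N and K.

N* = 25, K* = 4

Cost minimization requires the marginal rate of technical substitution to equal the input-price ratio: MP_N/MP_K = w/r.
Here MP_N/MP_K = (1/2)·(K/N)/(1/2) = (K/N). Setting this equal to 0.64/4 = 0.16 gives K = 0.16N.
Substituting into Y = 10: N^(1/2)·(0.16N)^(1/2) = 10.
Solving, N = 25 and K = 4.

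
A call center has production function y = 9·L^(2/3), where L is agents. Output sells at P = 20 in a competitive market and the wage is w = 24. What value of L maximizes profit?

L* = 125

MP_L = (2/3)·9·L^(-1/3) = 6·L^(-1/3).
Profit maximization for a price taker requires P·MP_L = w: 20·6·L^(-1/3) = 24.
So L^(-1/3) = 0.2, which gives L = 125.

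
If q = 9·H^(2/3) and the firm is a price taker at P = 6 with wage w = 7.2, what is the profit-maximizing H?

H* = 125

MP_H = (2/3)·9·H^(-1/3) = 6·H^(-1/3).
Profit maximization for a price taker requires P·MP_H = w: 6·6·H^(-1/3) = 7.2.
So H^(-1/3) = 0.2, which gives H = 125.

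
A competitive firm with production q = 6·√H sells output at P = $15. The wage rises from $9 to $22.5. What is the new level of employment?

H* = 4

From P·MP_H = w with MP_H = 3·H^(-1/2), the labor demand is H(w) = (45/w)^(2).
At w = 9: H = 25. At w = 22.5: H = 4.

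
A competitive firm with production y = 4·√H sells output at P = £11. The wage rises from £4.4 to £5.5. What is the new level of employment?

H* = 16

From P·MP_H = w with MP_H = 2·H^(-1/2), the labor demand is H(w) = (22/w)^(2).
At w = 4.4: H = 25. At w = 5.5: H = 16.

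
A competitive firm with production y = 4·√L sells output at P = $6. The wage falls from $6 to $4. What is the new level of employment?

From P·MP_L = w with MP_L = 2·L^(-1/2), the labor demand is L(w) = (12/w)^(2).
At w = 6: L = 4. At w = 4: L = 9.

L* = 9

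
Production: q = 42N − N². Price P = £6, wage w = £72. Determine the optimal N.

The marginal product of N is MP_N = 42 − 2N.
A price-taking firm hires until the value of the marginal product equals the wage: P·MP_N = w, so 6·(42 − 2N) = 72.
Then 42 − 2N = 12, giving N = 15.

N* = 15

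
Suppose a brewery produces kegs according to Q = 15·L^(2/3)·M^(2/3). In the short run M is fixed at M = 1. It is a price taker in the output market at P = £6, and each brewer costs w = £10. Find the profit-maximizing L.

L* = 216

With M = 1, MP_L = (2/3)·15·L^(-1/3)·1^(2/3) = 10·L^(-1/3).
Profit maximization for a price taker requires P·MP_L = w: 6·10·L^(-1/3) = 10.
So L^(-1/3) = 1/6, which gives L = 216.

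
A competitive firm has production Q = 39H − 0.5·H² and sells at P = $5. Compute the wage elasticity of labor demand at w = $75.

From P·MP_H = w with MP_H = 39 − H, labor demand is H(w) = 39 − w/5.
dH/dw = −1/(5) = -0.2.
At w = 75, H = 24, so ε = (dH/dw)·(w/H) = (-0.2)·(75/24) = -0.625.

ε = -0.625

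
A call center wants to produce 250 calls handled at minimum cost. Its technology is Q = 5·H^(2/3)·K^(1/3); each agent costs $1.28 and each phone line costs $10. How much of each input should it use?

Cost minimization requires the marginal rate of technical substitution to equal the input-price ratio: MP_H/MP_K = w/r.
Here MP_H/MP_K = (2/3)·(K/H)/(1/3) = 2·(K/H). Setting this equal to 1.28/10 = 0.128 gives K = 0.064H.
Substituting into Q = 250: 5·H^(2/3)·(0.064H)^(1/3) = 250.
Solving, H = 125 and K = 8.

H* = 125, K* = 8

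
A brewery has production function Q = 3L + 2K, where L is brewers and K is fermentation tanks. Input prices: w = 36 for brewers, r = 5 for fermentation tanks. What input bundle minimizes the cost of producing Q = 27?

L* = 0, K* = 13.5

The inputs are perfect substitutes, so the firm uses whichever has the lower cost per unit of output.
Cost per unit of output via L is w/3 = 12; via K it is r/2 = 2.5. K is cheaper.
Producing Q = 27 with K alone: L = 0, K = 13.5.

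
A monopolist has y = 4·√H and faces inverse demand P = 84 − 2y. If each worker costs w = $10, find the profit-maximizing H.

Marginal revenue from the inverse demand is MR = 84 − 4y.
The marginal product is MP_H = 2·H^(-1/2).
A monopolist hires until marginal revenue product equals the wage: MR·MP_H = w.
At H, y = 4·√H. Substituting and solving: (84 − 16·√H)·2·H^(-1/2) = 10 gives H = 16.

H* = 16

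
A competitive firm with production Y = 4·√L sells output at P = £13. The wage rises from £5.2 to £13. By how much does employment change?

From P·MP_L = w with MP_L = 2·L^(-1/2), the labor demand is L(w) = (26/w)^(2).
At w = 5.2: L = 25. At w = 13: L = 4.
ΔL = 4 − 25 = -21.

ΔL = -21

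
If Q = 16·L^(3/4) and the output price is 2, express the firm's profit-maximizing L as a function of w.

L(w) = 331776/w^(4)

MP_L = (3/4)·16·L^(-1/4) = 12·L^(-1/4).
Setting P·MP_L = w: 24·L^(-1/4) = w.
Solving for L: L^(-1/4) = w/24, so L = (24/w)^(4).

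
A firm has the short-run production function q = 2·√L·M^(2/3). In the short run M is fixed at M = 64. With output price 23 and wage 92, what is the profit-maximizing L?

With M = 64, MP_L = (1/2)·2·L^(-1/2)·64^(2/3) = 16·L^(-1/2).
Profit maximization for a price taker requires P·MP_L = w: 23·16·L^(-1/2) = 92.
So L^(-1/2) = 0.25, which gives L = 16.

L* = 16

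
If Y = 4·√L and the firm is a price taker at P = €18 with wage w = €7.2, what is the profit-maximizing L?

L* = 25

MP_L = (1/2)·4·L^(-1/2) = 2·L^(-1/2).
Profit maximization for a price taker requires P·MP_L = w: 18·2·L^(-1/2) = 7.2.
So L^(-1/2) = 0.2, which gives L = 25.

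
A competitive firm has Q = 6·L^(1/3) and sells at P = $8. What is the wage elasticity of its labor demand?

ε = -1.5

MP_L = (1/3)·6·L^(-2/3), so P·MP_L = w gives 16·L^(-2/3) = w.
Solving, L(w) = (16/w)^(3/2). This is a constant-elasticity form: L ∝ w^(−3/2), so ε = −3/2.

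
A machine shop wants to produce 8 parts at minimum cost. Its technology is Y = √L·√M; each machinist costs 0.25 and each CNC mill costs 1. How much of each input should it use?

Cost minimization requires the marginal rate of technical substitution to equal the input-price ratio: MP_L/MP_M = w/r.
Here MP_L/MP_M = (1/2)·(M/L)/(1/2) = (M/L). Setting this equal to 0.25/1 = 0.25 gives M = 0.25L.
Substituting into Y = 8: L^(1/2)·(0.25L)^(1/2) = 8.
Solving, L = 16 and M = 4.

L* = 16, M* = 4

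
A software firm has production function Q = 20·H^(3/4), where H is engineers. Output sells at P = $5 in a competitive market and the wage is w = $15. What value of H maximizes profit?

MP_H = (3/4)·20·H^(-1/4) = 15·H^(-1/4).
Profit maximization for a price taker requires P·MP_H = w: 5·15·H^(-1/4) = 15.
So H^(-1/4) = 0.2, which gives H = 625.

H* = 625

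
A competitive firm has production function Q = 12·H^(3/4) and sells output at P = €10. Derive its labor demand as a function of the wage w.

MP_H = (3/4)·12·H^(-1/4) = 9·H^(-1/4).
Setting P·MP_H = w: 90·H^(-1/4) = w.
Solving for H: H^(-1/4) = w/90, so H = (90/w)^(4).

H(w) = (90/w)^(4)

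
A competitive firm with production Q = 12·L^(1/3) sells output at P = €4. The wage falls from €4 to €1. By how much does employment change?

From P·MP_L = w with MP_L = 4·L^(-2/3), the labor demand is L(w) = (16/w)^(3/2).
At w = 4: L = 8. At w = 1: L = 64.
ΔL = 64 − 8 = 56.

ΔL = 56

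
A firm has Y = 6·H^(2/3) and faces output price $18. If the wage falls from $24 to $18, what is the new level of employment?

H* = 64

From P·MP_H = w with MP_H = 4·H^(-1/3), the labor demand is H(w) = (72/w)^(3).
At w = 24: H = 27. At w = 18: H = 64.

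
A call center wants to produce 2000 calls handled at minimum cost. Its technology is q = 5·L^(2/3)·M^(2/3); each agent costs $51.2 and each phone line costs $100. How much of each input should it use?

L* = 125, M* = 64

Cost minimization requires the marginal rate of technical substitution to equal the input-price ratio: MP_L/MP_M = w/r.
Here MP_L/MP_M = (2/3)·(M/L)/(2/3) = (M/L). Setting this equal to 51.2/100 = 0.512 gives M = 0.512L.
Substituting into q = 2000: 5·L^(2/3)·(0.512L)^(2/3) = 2000.
Solving, L = 125 and M = 64.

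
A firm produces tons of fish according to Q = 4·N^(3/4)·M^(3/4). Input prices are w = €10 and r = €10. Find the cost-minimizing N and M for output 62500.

N* = 625, M* = 625

Cost minimization requires the marginal rate of technical substitution to equal the input-price ratio: MP_N/MP_M = w/r.
Here MP_N/MP_M = (3/4)·(M/N)/(3/4) = (M/N). Setting this equal to 10/10 = 1 gives M = N.
Substituting into Q = 62500: 4·N^(3/4)·(N)^(3/4) = 62500.
Solving, N = 625 and M = 625.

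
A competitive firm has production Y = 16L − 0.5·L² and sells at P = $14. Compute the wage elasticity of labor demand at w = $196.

From P·MP_L = w with MP_L = 16 − L, labor demand is L(w) = 16 − w/14.
dL/dw = −1/(14) = -1/14.
At w = 196, L = 2, so ε = (dL/dw)·(w/L) = (-1/14)·(196/2) = -7.

ε = -7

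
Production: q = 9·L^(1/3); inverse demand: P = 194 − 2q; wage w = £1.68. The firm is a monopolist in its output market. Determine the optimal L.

L* = 125

Marginal revenue from the inverse demand is MR = 194 − 4q.
The marginal product is MP_L = 3·L^(-2/3).
A monopolist hires until marginal revenue product equals the wage: MR·MP_L = w.
At L, q = 9·L^(1/3). Substituting and solving: (194 − 36·L^(1/3))·3·L^(-2/3) = 1.68 gives L = 125.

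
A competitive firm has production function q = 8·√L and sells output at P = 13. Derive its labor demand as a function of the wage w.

MP_L = (1/2)·8·L^(-1/2) = 4·L^(-1/2).
Setting P·MP_L = w: 52·L^(-1/2) = w.
Solving for L: L^(-1/2) = w/52, so L = (52/w)^(2).

L(w) = 2704/w²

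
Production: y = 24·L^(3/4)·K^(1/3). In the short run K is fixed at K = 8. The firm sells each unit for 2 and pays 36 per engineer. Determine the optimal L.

With K = 8, MP_L = (3/4)·24·L^(-1/4)·8^(1/3) = 36·L^(-1/4).
Profit maximization for a price taker requires P·MP_L = w: 2·36·L^(-1/4) = 36.
So L^(-1/4) = 0.5, which gives L = 16.

L* = 16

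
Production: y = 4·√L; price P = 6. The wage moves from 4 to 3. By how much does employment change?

From P·MP_L = w with MP_L = 2·L^(-1/2), the labor demand is L(w) = (12/w)^(2).
At w = 4: L = 9. At w = 3: L = 16.
ΔL = 16 − 9 = 7.

ΔL = 7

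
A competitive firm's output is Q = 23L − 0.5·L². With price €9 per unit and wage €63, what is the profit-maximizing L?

The marginal product of L is MP_L = 23 − L.
A price-taking firm hires until the value of the marginal product equals the wage: P·MP_L = w, so 9·(23 − L) = 63.
Then 23 − L = 7, giving L = 16.

L* = 16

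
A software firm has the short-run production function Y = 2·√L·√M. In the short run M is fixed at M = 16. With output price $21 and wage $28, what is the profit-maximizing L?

L* = 9

With M = 16, MP_L = (1/2)·2·L^(-1/2)·16^(1/2) = 4·L^(-1/2).
Profit maximization for a price taker requires P·MP_L = w: 21·4·L^(-1/2) = 28.
So L^(-1/2) = 1/3, which gives L = 9.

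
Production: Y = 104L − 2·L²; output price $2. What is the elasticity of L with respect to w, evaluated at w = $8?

From P·MP_L = w with MP_L = 104 − 4L, labor demand is L(w) = (104 − w/2)/4.
dL/dw = −1/(8) = -0.125.
At w = 8, L = 25, so ε = (dL/dw)·(w/L) = (-0.125)·(8/25) = -0.04.

ε = -0.04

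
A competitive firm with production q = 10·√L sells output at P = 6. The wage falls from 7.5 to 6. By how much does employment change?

ΔL = 9

From P·MP_L = w with MP_L = 5·L^(-1/2), the labor demand is L(w) = (30/w)^(2).
At w = 7.5: L = 16. At w = 6: L = 25.
ΔL = 25 − 16 = 9.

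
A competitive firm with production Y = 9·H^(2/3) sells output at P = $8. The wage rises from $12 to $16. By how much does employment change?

From P·MP_H = w with MP_H = 6·H^(-1/3), the labor demand is H(w) = (48/w)^(3).
At w = 12: H = 64. At w = 16: H = 27.
ΔH = 27 − 64 = -37.

ΔH = -37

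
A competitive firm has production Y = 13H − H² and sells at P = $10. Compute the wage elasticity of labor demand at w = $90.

From P·MP_H = w with MP_H = 13 − 2H, labor demand is H(w) = (13 − w/10)/2.
dH/dw = −1/(20) = -0.05.
At w = 90, H = 2, so ε = (dH/dw)·(w/H) = (-0.05)·(90/2) = -2.25.

ε = -2.25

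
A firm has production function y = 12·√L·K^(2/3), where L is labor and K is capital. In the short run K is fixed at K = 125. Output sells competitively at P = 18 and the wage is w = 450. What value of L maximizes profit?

L* = 36

With K = 125, MP_L = (1/2)·12·L^(-1/2)·125^(2/3) = 150·L^(-1/2).
Profit maximization for a price taker requires P·MP_L = w: 18·150·L^(-1/2) = 450.
So L^(-1/2) = 1/6, which gives L = 36.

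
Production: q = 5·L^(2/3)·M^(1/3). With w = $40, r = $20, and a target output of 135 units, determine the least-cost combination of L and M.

Cost minimization requires the marginal rate of technical substitution to equal the input-price ratio: MP_L/MP_M = w/r.
Here MP_L/MP_M = (2/3)·(M/L)/(1/3) = 2·(M/L). Setting this equal to 40/20 = 2 gives M = L.
Substituting into q = 135: 5·L^(2/3)·(L)^(1/3) = 135.
Solving, L = 27 and M = 27.

L* = 27, M* = 27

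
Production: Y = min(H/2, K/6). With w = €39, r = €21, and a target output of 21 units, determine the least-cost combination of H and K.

H* = 42, K* = 126

With a fixed-proportions technology, the cost-minimizing bundle uses no slack in either input: H/2 = K/6 = Y.
So H = 2·21 = 42 and K = 6·21 = 126.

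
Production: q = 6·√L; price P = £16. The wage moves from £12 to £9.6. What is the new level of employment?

From P·MP_L = w with MP_L = 3·L^(-1/2), the labor demand is L(w) = (48/w)^(2).
At w = 12: L = 16. At w = 9.6: L = 25.

L* = 25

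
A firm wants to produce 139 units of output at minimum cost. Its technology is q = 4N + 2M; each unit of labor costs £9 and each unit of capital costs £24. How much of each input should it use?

N* = 34.75, M* = 0

The inputs are perfect substitutes, so the firm uses whichever has the lower cost per unit of output.
Cost per unit of output via N is w/4 = 2.25; via M it is r/2 = 12. N is cheaper.
Producing q = 139 with N alone: N = 34.75, M = 0.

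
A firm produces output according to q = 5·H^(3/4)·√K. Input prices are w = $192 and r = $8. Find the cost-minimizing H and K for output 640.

H* = 16, K* = 256

Cost minimization requires the marginal rate of technical substitution to equal the input-price ratio: MP_H/MP_K = w/r.
Here MP_H/MP_K = (3/4)·(K/H)/(1/2) = 1.5·(K/H). Setting this equal to 192/8 = 24 gives K = 16H.
Substituting into q = 640: 5·H^(3/4)·(16H)^(1/2) = 640.
Solving, H = 16 and K = 256.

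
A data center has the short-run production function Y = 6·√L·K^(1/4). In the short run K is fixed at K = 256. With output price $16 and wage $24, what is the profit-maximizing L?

With K = 256, MP_L = (1/2)·6·L^(-1/2)·256^(1/4) = 12·L^(-1/2).
Profit maximization for a price taker requires P·MP_L = w: 16·12·L^(-1/2) = 24.
So L^(-1/2) = 0.125, which gives L = 64.

L* = 64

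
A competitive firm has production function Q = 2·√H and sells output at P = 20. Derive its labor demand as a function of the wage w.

H(w) = 400/w²

MP_H = (1/2)·2·H^(-1/2) = H^(-1/2).
Setting P·MP_H = w: 20·H^(-1/2) = w.
Solving for H: H^(-1/2) = w/20, so H = (20/w)^(2).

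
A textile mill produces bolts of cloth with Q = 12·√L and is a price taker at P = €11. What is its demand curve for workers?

MP_L = (1/2)·12·L^(-1/2) = 6·L^(-1/2).
Setting P·MP_L = w: 66·L^(-1/2) = w.
Solving for L: L^(-1/2) = w/66, so L = (66/w)^(2).

L(w) = 4356/w²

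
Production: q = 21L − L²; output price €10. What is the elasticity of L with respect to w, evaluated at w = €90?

From P·MP_L = w with MP_L = 21 − 2L, labor demand is L(w) = (21 − w/10)/2.
dL/dw = −1/(20) = -0.05.
At w = 90, L = 6, so ε = (dL/dw)·(w/L) = (-0.05)·(90/6) = -0.75.

ε = -0.75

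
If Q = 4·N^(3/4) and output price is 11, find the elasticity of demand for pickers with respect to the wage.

ε = -4

MP_N = (3/4)·4·N^(-1/4), so P·MP_N = w gives 33·N^(-1/4) = w.
Solving, N(w) = (33/w)^(4). This is a constant-elasticity form: N ∝ w^(−4), so ε = −4.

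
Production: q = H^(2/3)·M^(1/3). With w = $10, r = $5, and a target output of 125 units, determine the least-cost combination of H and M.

H* = 125, M* = 125

Cost minimization requires the marginal rate of technical substitution to equal the input-price ratio: MP_H/MP_M = w/r.
Here MP_H/MP_M = (2/3)·(M/H)/(1/3) = 2·(M/H). Setting this equal to 10/5 = 2 gives M = H.
Substituting into q = 125: H^(2/3)·(H)^(1/3) = 125.
Solving, H = 125 and M = 125.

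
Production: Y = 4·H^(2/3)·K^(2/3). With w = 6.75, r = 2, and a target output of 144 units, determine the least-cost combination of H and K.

Cost minimization requires the marginal rate of technical substitution to equal the input-price ratio: MP_H/MP_K = w/r.
Here MP_H/MP_K = (2/3)·(K/H)/(2/3) = (K/H). Setting this equal to 6.75/2 = 3.375 gives K = 3.375H.
Substituting into Y = 144: 4·H^(2/3)·(3.375H)^(2/3) = 144.
Solving, H = 8 and K = 27.

H* = 8, K* = 27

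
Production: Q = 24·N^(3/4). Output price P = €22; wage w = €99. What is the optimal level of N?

MP_N = (3/4)·24·N^(-1/4) = 18·N^(-1/4).
Profit maximization for a price taker requires P·MP_N = w: 22·18·N^(-1/4) = 99.
So N^(-1/4) = 0.25, which gives N = 256.

N* = 256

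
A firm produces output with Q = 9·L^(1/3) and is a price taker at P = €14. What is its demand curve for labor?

MP_L = (1/3)·9·L^(-2/3) = 3·L^(-2/3).
Setting P·MP_L = w: 42·L^(-2/3) = w.
Solving for L: L^(-2/3) = w/42, so L = (42/w)^(3/2).

L(w) = (42/w)^(3/2)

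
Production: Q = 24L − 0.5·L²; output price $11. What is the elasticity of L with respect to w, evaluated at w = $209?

ε = -3.8

From P·MP_L = w with MP_L = 24 − L, labor demand is L(w) = 24 − w/11.
dL/dw = −1/(11) = -1/11.
At w = 209, L = 5, so ε = (dL/dw)·(w/L) = (-1/11)·(209/5) = -3.8.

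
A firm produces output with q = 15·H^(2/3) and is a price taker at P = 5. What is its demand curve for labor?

H(w) = 125000/w³

MP_H = (2/3)·15·H^(-1/3) = 10·H^(-1/3).
Setting P·MP_H = w: 50·H^(-1/3) = w.
Solving for H: H^(-1/3) = w/50, so H = (50/w)^(3).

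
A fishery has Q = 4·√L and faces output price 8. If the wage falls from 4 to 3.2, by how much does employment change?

From P·MP_L = w with MP_L = 2·L^(-1/2), the labor demand is L(w) = (16/w)^(2).
At w = 4: L = 16. At w = 3.2: L = 25.
ΔL = 25 − 16 = 9.

ΔL = 9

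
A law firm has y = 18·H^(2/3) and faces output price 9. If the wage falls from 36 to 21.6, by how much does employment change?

From P·MP_H = w with MP_H = 12·H^(-1/3), the labor demand is H(w) = (108/w)^(3).
At w = 36: H = 27. At w = 21.6: H = 125.
ΔH = 125 − 27 = 98.

ΔH = 98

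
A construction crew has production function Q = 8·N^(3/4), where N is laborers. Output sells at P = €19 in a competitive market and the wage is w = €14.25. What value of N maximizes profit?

MP_N = (3/4)·8·N^(-1/4) = 6·N^(-1/4).
Profit maximization for a price taker requires P·MP_N = w: 19·6·N^(-1/4) = 14.25.
So N^(-1/4) = 0.125, which gives N = 4096.

N* = 4096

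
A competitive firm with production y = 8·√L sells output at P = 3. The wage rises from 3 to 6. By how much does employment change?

ΔL = -12

From P·MP_L = w with MP_L = 4·L^(-1/2), the labor demand is L(w) = (12/w)^(2).
At w = 3: L = 16. At w = 6: L = 4.
ΔL = 4 − 16 = -12.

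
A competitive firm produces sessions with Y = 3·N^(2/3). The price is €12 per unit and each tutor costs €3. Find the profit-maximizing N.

N* = 512

MP_N = (2/3)·3·N^(-1/3) = 2·N^(-1/3).
Profit maximization for a price taker requires P·MP_N = w: 12·2·N^(-1/3) = 3.
So N^(-1/3) = 0.125, which gives N = 512.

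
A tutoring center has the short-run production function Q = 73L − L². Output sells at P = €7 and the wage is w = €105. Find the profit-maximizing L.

The marginal product of L is MP_L = 73 − 2L.
A price-taking firm hires until the value of the marginal product equals the wage: P·MP_L = w, so 7·(73 − 2L) = 105.
Then 73 − 2L = 15, giving L = 29.

L* = 29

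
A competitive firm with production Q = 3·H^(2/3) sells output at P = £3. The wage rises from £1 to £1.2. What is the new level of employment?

H* = 125

From P·MP_H = w with MP_H = 2·H^(-1/3), the labor demand is H(w) = (6/w)^(3).
At w = 1: H = 216. At w = 1.2: H = 125.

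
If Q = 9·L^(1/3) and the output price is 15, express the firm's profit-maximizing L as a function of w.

L(w) = (45/w)^(3/2)

MP_L = (1/3)·9·L^(-2/3) = 3·L^(-2/3).
Setting P·MP_L = w: 45·L^(-2/3) = w.
Solving for L: L^(-2/3) = w/45, so L = (45/w)^(3/2).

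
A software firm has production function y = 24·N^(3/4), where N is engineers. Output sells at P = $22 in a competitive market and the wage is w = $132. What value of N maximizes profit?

N* = 81

MP_N = (3/4)·24·N^(-1/4) = 18·N^(-1/4).
Profit maximization for a price taker requires P·MP_N = w: 22·18·N^(-1/4) = 132.
So N^(-1/4) = 1/3, which gives N = 81.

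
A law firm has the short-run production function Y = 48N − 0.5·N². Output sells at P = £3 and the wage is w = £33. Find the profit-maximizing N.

N* = 37

The marginal product of N is MP_N = 48 − N.
A price-taking firm hires until the value of the marginal product equals the wage: P·MP_N = w, so 3·(48 − N) = 33.
Then 48 − N = 11, giving N = 37.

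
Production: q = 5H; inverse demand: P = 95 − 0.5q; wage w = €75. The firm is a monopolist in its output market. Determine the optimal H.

H* = 16

Marginal revenue from the inverse demand is MR = 95 − q.
The marginal product is MP_H = 5.
A monopolist hires until marginal revenue product equals the wage: MR·MP_H = w.
(95 − 5H)·5 = 75, so H = 16.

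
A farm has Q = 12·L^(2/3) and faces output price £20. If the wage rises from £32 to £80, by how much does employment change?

From P·MP_L = w with MP_L = 8·L^(-1/3), the labor demand is L(w) = (160/w)^(3).
At w = 32: L = 125. At w = 80: L = 8.
ΔL = 8 − 125 = -117.

ΔL = -117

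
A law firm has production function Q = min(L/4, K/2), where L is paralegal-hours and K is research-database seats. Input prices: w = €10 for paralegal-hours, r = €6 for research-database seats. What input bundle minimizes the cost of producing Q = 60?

With a fixed-proportions technology, the cost-minimizing bundle uses no slack in either input: L/4 = K/2 = Q.
So L = 4·60 = 240 and K = 2·60 = 120.

L* = 240, K* = 120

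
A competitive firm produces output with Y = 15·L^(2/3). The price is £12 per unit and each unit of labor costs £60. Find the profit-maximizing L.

L* = 8

MP_L = (2/3)·15·L^(-1/3) = 10·L^(-1/3).
Profit maximization for a price taker requires P·MP_L = w: 12·10·L^(-1/3) = 60.
So L^(-1/3) = 0.5, which gives L = 8.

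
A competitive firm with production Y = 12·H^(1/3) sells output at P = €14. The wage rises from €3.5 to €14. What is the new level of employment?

H* = 8

From P·MP_H = w with MP_H = 4·H^(-2/3), the labor demand is H(w) = (56/w)^(3/2).
At w = 3.5: H = 64. At w = 14: H = 8.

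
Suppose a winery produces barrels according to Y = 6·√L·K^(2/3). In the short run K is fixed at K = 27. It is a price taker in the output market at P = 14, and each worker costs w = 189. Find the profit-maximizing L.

L* = 4

With K = 27, MP_L = (1/2)·6·L^(-1/2)·27^(2/3) = 27·L^(-1/2).
Profit maximization for a price taker requires P·MP_L = w: 14·27·L^(-1/2) = 189.
So L^(-1/2) = 0.5, which gives L = 4.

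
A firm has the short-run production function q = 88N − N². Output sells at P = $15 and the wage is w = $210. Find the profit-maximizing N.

N* = 37

The marginal product of N is MP_N = 88 − 2N.
A price-taking firm hires until the value of the marginal product equals the wage: P·MP_N = w, so 15·(88 − 2N) = 210.
Then 88 − 2N = 14, giving N = 37.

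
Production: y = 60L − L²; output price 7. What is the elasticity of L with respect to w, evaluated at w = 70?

ε = -0.2

From P·MP_L = w with MP_L = 60 − 2L, labor demand is L(w) = (60 − w/7)/2.
dL/dw = −1/(14) = -1/14.
At w = 70, L = 25, so ε = (dL/dw)·(w/L) = (-1/14)·(70/25) = -0.2.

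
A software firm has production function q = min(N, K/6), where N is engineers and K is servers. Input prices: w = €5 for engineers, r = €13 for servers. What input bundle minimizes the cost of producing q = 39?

N* = 39, K* = 234

With a fixed-proportions technology, the cost-minimizing bundle uses no slack in either input: N = K/6 = q.
So N = 39 and K = 6·39 = 234.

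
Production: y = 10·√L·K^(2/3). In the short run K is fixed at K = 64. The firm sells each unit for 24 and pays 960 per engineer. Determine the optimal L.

With K = 64, MP_L = (1/2)·10·L^(-1/2)·64^(2/3) = 80·L^(-1/2).
Profit maximization for a price taker requires P·MP_L = w: 24·80·L^(-1/2) = 960.
So L^(-1/2) = 0.5, which gives L = 4.

L* = 4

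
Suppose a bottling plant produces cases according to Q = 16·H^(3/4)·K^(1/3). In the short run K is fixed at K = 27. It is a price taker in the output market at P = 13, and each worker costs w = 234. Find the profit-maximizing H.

H* = 16

With K = 27, MP_H = (3/4)·16·H^(-1/4)·27^(1/3) = 36·H^(-1/4).
Profit maximization for a price taker requires P·MP_H = w: 13·36·H^(-1/4) = 234.
So H^(-1/4) = 0.5, which gives H = 16.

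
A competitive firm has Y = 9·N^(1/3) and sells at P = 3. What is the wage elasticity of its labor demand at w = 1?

MP_N = (1/3)·9·N^(-2/3), so P·MP_N = w gives 9·N^(-2/3) = w.
Solving, N(w) = (9/w)^(3/2). This is a constant-elasticity form: N ∝ w^(−3/2), so ε = −3/2.

ε = -1.5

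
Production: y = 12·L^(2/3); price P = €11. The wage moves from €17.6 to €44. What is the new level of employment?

From P·MP_L = w with MP_L = 8·L^(-1/3), the labor demand is L(w) = (88/w)^(3).
At w = 17.6: L = 125. At w = 44: L = 8.

L* = 8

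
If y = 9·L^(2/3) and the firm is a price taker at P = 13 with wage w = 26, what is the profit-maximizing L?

MP_L = (2/3)·9·L^(-1/3) = 6·L^(-1/3).
Profit maximization for a price taker requires P·MP_L = w: 13·6·L^(-1/3) = 26.
So L^(-1/3) = 1/3, which gives L = 27.

L* = 27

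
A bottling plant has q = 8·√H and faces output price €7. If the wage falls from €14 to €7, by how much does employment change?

From P·MP_H = w with MP_H = 4·H^(-1/2), the labor demand is H(w) = (28/w)^(2).
At w = 14: H = 4. At w = 7: H = 16.
ΔH = 16 − 4 = 12.

ΔH = 12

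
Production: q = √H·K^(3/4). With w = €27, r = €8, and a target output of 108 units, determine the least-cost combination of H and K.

H* = 16, K* = 81

Cost minimization requires the marginal rate of technical substitution to equal the input-price ratio: MP_H/MP_K = w/r.
Here MP_H/MP_K = (1/2)·(K/H)/(3/4) = (2/3)·(K/H). Setting this equal to 27/8 = 3.375 gives K = 5.0625H.
Substituting into q = 108: H^(1/2)·(5.0625H)^(3/4) = 108.
Solving, H = 16 and K = 81.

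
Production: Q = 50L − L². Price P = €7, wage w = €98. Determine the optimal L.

L* = 18

The marginal product of L is MP_L = 50 − 2L.
A price-taking firm hires until the value of the marginal product equals the wage: P·MP_L = w, so 7·(50 − 2L) = 98.
Then 50 − 2L = 14, giving L = 18.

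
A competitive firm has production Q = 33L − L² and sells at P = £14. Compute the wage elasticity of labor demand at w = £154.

ε = -0.5

From P·MP_L = w with MP_L = 33 − 2L, labor demand is L(w) = (33 − w/14)/2.
dL/dw = −1/(28) = -1/28.
At w = 154, L = 11, so ε = (dL/dw)·(w/L) = (-1/28)·(154/11) = -0.5.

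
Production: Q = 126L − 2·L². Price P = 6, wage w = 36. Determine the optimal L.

L* = 30

The marginal product of L is MP_L = 126 − 4L.
A price-taking firm hires until the value of the marginal product equals the wage: P·MP_L = w, so 6·(126 − 4L) = 36.
Then 126 − 4L = 6, giving L = 30.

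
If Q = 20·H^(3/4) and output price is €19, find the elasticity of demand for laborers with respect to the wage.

ε = -4

MP_H = (3/4)·20·H^(-1/4), so P·MP_H = w gives 285·H^(-1/4) = w.
Solving, H(w) = (285/w)^(4). This is a constant-elasticity form: H ∝ w^(−4), so ε = −4.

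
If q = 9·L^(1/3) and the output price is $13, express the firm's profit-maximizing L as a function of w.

MP_L = (1/3)·9·L^(-2/3) = 3·L^(-2/3).
Setting P·MP_L = w: 39·L^(-2/3) = w.
Solving for L: L^(-2/3) = w/39, so L = (39/w)^(3/2).

L(w) = (39/w)^(3/2)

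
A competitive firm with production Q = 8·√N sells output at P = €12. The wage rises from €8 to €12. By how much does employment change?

From P·MP_N = w with MP_N = 4·N^(-1/2), the labor demand is N(w) = (48/w)^(2).
At w = 8: N = 36. At w = 12: N = 16.
ΔN = 16 − 36 = -20.

ΔN = -20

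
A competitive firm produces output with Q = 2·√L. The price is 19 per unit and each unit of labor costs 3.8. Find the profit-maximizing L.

MP_L = (1/2)·2·L^(-1/2) = L^(-1/2).
Profit maximization for a price taker requires P·MP_L = w: 19·L^(-1/2) = 3.8.
So L^(-1/2) = 0.2, which gives L = 25.

L* = 25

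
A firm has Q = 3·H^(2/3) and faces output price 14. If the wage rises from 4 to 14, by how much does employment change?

From P·MP_H = w with MP_H = 2·H^(-1/3), the labor demand is H(w) = (28/w)^(3).
At w = 4: H = 343. At w = 14: H = 8.
ΔH = 8 − 343 = -335.

ΔH = -335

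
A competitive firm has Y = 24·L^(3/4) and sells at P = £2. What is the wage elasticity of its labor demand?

MP_L = (3/4)·24·L^(-1/4), so P·MP_L = w gives 36·L^(-1/4) = w.
Solving, L(w) = (36/w)^(4). This is a constant-elasticity form: L ∝ w^(−4), so ε = −4.

ε = -4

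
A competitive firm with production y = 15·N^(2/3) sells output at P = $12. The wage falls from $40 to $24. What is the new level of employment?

N* = 125

From P·MP_N = w with MP_N = 10·N^(-1/3), the labor demand is N(w) = (120/w)^(3).
At w = 40: N = 27. At w = 24: N = 125.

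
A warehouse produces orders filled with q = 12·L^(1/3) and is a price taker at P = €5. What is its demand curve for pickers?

MP_L = (1/3)·12·L^(-2/3) = 4·L^(-2/3).
Setting P·MP_L = w: 20·L^(-2/3) = w.
Solving for L: L^(-2/3) = w/20, so L = (20/w)^(3/2).

L(w) = (20/w)^(3/2)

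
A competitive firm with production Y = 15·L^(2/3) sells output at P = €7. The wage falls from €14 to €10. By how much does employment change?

From P·MP_L = w with MP_L = 10·L^(-1/3), the labor demand is L(w) = (70/w)^(3).
At w = 14: L = 125. At w = 10: L = 343.
ΔL = 343 − 125 = 218.

ΔL = 218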